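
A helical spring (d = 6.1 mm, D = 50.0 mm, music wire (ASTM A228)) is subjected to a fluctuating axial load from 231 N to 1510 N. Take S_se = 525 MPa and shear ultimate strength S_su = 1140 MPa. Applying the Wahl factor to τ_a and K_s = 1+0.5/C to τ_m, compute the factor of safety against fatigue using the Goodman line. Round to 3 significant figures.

0.794

C = D/d = 50.0/6.1 = 8.1967; K_W = (4C−1)/(4C−4)+0.615/C = 1.1792; K_s = 1+0.5/C = 1.0610
F_a = (F_max−F_min)/2 = 639.5 N; F_m = (F_max+F_min)/2 = 870.5 N
τ_a = K_W·8F_aD/(πd³) = 1.1792 × 358.72 = 423.02 MPa
τ_m = K_s·8F_mD/(πd³) = 1.0610 × 488.3 = 518.09 MPa
Goodman: 1/n_f = τ_a/S_se + τ_m/S_su = 423.02/525 + 518.09/1140 = 0.80576 + 0.45446 = 1.2602
n_f = 1/1.2602 = 0.7935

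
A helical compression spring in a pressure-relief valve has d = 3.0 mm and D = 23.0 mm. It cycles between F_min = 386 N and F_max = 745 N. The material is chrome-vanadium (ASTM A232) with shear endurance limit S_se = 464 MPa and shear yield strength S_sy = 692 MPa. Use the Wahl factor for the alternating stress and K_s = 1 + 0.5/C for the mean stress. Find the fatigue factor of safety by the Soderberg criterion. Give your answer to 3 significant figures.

C = D/d = 23.0/3.0 = 7.6667; K_W = (4C−1)/(4C−4)+0.615/C = 1.1927; K_s = 1+0.5/C = 1.0652
F_a = (F_max−F_min)/2 = 179.5 N; F_m = (F_max+F_min)/2 = 565.5 N
τ_a = K_W·8F_aD/(πd³) = 1.1927 × 389.38 = 464.41 MPa
τ_m = K_s·8F_mD/(πd³) = 1.0652 × 1226.7 = 1306.7 MPa
Soderberg: 1/n_f = τ_a/S_se + τ_m/S_sy = 464.41/464 + 1306.7/692 = 1.00089 + 1.88829 = 2.8892
n_f = 1/2.8892 = 0.3461

0.346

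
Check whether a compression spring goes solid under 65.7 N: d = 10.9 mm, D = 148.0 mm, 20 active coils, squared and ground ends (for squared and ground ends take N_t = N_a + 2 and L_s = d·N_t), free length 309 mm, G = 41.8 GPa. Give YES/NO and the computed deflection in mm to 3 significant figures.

k = Gd⁴/(8D³N_a) = (41.8×10³)(10.9⁴)/(8·148.0³·20) = 1.1376 N/mm
N_t = 22; L_s = 10.9·22 = 239.8 mm; δ_solid = L₀ − L_s = 309 − 239.8 = 69.2 mm
δ = F/k = 65.7/1.1376 = 57.755 mm
δ < δ_solid → spring does not go solid

NO, δ = 57.8 mm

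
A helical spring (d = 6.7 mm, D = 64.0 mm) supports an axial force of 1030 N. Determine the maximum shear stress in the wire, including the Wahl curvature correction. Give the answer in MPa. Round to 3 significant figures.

643 MPa

Spring index C = D/d = 64.0/6.7 = 9.5522
K_W = (4C−1)/(4C−4) + 0.615/C = 37.209/34.209 + 0.0644 = 1.1521
τ₀ = 8FD/(πd³) = 8·1030·64.0/(π·6.7³) = 527360/944.87 = 558.13 MPa
τ_max = K·τ₀ = 1.1521 × 558.13 = 643.01 MPa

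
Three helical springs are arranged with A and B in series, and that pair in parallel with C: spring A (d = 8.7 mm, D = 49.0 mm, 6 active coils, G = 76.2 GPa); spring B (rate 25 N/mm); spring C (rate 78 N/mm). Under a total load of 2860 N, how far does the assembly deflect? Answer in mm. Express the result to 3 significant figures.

29.5 mm

k_A = Gd⁴/(8D³N_a) = (76.2×10³)(8.7⁴)/(8·49.0³·6) = 77.304 N/mm
Springs A,B series: k_AB = 1/(1/77.304+1/25) = 18.891 N/mm; parallel with C: k_eq = 18.891+78 = 96.891 N/mm
δ = F/k_eq = 2860/96.891 = 29.518 mm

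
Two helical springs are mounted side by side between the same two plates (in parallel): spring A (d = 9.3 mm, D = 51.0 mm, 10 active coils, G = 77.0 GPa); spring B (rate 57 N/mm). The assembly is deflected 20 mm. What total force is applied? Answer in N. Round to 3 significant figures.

k_A = Gd⁴/(8D³N_a) = (77.0×10³)(9.3⁴)/(8·51.0³·10) = 54.278 N/mm
Parallel: k_eq = 54.278 + 57 = 111.28 N/mm
F = k_eq·δ = 111.28·20 = 2225.6 N

2230 N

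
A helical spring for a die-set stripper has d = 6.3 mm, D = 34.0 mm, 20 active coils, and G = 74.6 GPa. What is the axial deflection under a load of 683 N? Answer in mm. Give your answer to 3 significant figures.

36.5 mm

k = Gd⁴/(8D³N_a) = (74.6×10³)(6.3⁴)/(8·34.0³·20) = 18.687 N/mm
δ = F/k = 683 / 18.687 = 36.549 mm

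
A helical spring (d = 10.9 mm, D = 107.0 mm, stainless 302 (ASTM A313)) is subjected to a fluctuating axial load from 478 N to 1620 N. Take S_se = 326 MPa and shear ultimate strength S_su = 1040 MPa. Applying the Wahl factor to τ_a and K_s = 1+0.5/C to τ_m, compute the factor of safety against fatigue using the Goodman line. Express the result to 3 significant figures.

1.55

C = D/d = 107.0/10.9 = 9.8165; K_W = (4C−1)/(4C−4)+0.615/C = 1.1477; K_s = 1+0.5/C = 1.0509
F_a = (F_max−F_min)/2 = 571 N; F_m = (F_max+F_min)/2 = 1049 N
τ_a = K_W·8F_aD/(πd³) = 1.1477 × 120.14 = 137.88 MPa
τ_m = K_s·8F_mD/(πd³) = 1.0509 × 220.71 = 231.95 MPa
Goodman: 1/n_f = τ_a/S_se + τ_m/S_su = 137.88/326 + 231.95/1040 = 0.42296 + 0.22303 = 0.64599
n_f = 1/0.64599 = 1.548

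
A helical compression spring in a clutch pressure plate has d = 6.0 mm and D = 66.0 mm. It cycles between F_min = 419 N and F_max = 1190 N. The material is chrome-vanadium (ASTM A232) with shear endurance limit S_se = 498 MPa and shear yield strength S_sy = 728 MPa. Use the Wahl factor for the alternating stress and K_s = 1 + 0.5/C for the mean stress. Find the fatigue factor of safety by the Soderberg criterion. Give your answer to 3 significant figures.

C = D/d = 66.0/6.0 = 11.0000; K_W = (4C−1)/(4C−4)+0.615/C = 1.1309; K_s = 1+0.5/C = 1.0455
F_a = (F_max−F_min)/2 = 385.5 N; F_m = (F_max+F_min)/2 = 804.5 N
τ_a = K_W·8F_aD/(πd³) = 1.1309 × 299.95 = 339.22 MPa
τ_m = K_s·8F_mD/(πd³) = 1.0455 × 625.97 = 654.43 MPa
Soderberg: 1/n_f = τ_a/S_se + τ_m/S_sy = 339.22/498 + 654.43/728 = 0.68117 + 0.89894 = 1.5801
n_f = 1/1.5801 = 0.6329

0.633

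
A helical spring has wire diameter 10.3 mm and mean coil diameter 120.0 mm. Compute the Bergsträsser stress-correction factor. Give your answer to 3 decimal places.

C = D/d = 120.0/10.3 = 11.6505
K_B = (4C+2)/(4C−3) = 48.602/43.602 = 1.1147

1.115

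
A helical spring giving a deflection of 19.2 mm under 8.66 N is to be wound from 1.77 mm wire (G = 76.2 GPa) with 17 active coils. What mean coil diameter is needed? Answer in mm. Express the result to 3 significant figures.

Required rate k = F/δ = 8.66/19.2 = 0.45104 N/mm
D = (Gd⁴/(8N_a·k))^(1/3) = (76.2×10³·1.77⁴/(8·17·0.45104))^(1/3)
  = (12192.5)^(1/3) = 23.0161 mm

23.0 mm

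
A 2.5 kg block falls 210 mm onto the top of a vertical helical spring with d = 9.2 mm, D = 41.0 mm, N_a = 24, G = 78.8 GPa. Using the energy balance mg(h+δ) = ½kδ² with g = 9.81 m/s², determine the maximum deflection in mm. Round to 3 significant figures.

k = Gd⁴/(8D³N_a) = (78.8×10³)(9.2⁴)/(8·41.0³·24) = 42.66 N/mm
W = mg = 2.5 × 9.81 = 24.525 N
½kδ² − Wδ − Wh = 0 → δ = (W + √(W² + 2kWh))/k
δ = (24.525 + √(601.48 + 439423))/42.66 = (24.525 + 663.34)/42.66 = 16.124 mm

16.1 mm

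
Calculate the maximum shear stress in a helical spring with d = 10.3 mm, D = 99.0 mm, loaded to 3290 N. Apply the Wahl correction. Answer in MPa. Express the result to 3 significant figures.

Spring index C = D/d = 99.0/10.3 = 9.6117
K_W = (4C−1)/(4C−4) + 0.615/C = 37.447/34.447 + 0.0640 = 1.1511
τ₀ = 8FD/(πd³) = 8·3290·99.0/(π·10.3³) = 2.60568e+06/3432.9 = 759.03 MPa
τ_max = K·τ₀ = 1.1511 × 759.03 = 873.7 MPa

874 MPa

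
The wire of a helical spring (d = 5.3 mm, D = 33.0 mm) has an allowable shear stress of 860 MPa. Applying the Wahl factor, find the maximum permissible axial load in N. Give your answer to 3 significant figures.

1230 N

C = D/d = 33.0/5.3 = 6.2264
K_W = (4C−1)/(4C−4) + 0.615/C = 23.906/20.906 + 0.0988 = 1.2423
τ_max = K·8FD/(πd³) → F_max = τ_allow·πd³/(8DK)
F_max = 860·π·5.3³/(8·33.0·1.2423) = 4.0223e+05/327.96 = 1226.5 N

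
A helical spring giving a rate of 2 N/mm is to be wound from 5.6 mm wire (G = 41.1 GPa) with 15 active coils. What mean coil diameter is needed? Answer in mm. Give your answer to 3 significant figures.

D = (Gd⁴/(8N_a·k))^(1/3) = (41.1×10³·5.6⁴/(8·15·2))^(1/3)
  = (168416)^(1/3) = 55.2240 mm

55.2 mm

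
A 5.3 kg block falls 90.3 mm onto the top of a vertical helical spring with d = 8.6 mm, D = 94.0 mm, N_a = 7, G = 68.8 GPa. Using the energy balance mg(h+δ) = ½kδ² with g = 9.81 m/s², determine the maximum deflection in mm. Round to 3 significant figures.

41.1 mm

k = Gd⁴/(8D³N_a) = (68.8×10³)(8.6⁴)/(8·94.0³·7) = 8.0912 N/mm
W = mg = 5.3 × 9.81 = 51.993 N
½kδ² − Wδ − Wh = 0 → δ = (W + √(W² + 2kWh))/k
δ = (51.993 + √(2703.3 + 75975.4))/8.0912 = (51.993 + 280.5)/8.0912 = 41.093 mm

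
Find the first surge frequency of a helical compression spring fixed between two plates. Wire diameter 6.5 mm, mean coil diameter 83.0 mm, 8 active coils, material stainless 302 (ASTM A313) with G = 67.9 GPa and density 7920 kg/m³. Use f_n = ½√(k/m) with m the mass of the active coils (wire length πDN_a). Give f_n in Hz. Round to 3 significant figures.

38.9 Hz

k = Gd⁴/(8D³N_a) = (67.9×10³)(6.5⁴)/(8·83.0³·8) = 3.3121 N/mm = 3312.1 N/m
Wire length L = πDN_a = π·83.0·8 = 2086 mm
m = ρ·(πd²/4)·L = 7920 × 33.183×10⁻⁶ m² × 2.086 m = 0.54823 kg
f_n = ½√(k/m) = 0.5·√(3312.1/0.54823) = 0.5·√(6041.6) = 38.864 Hz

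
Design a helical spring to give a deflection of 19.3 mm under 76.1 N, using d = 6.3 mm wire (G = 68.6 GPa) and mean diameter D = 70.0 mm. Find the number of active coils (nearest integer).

10

Required rate k = F/δ = 76.1/19.3 = 3.943 N/mm
N_a = Gd⁴/(8D³k) = (68.6×10³ × 6.3⁴)/(8 × 70.0³ × 3.943)
    = 1.08065e+08 / 1.08196e+07 = 9.988 → 10 coils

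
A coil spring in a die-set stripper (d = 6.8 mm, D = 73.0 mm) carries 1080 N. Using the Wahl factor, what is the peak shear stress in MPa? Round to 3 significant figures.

Spring index C = D/d = 73.0/6.8 = 10.7353
K_W = (4C−1)/(4C−4) + 0.615/C = 41.941/38.941 + 0.0573 = 1.1343
τ₀ = 8FD/(πd³) = 8·1080·73.0/(π·6.8³) = 630720/987.82 = 638.5 MPa
τ_max = K·τ₀ = 1.1343 × 638.5 = 724.27 MPa

724 MPa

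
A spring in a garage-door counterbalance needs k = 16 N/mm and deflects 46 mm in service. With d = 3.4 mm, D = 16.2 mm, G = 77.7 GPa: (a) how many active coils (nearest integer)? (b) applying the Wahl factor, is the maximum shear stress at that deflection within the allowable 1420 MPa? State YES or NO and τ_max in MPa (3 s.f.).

(a) 19 coils; (b) YES, τ_max = 1030 MPa

N_a = Gd⁴/(8D³k) = (77.7×10³)(3.4⁴)/(8·16.2³·16) = 19.08 → N_a = 19
Actual rate k = Gd⁴/(8D³·19) = 16.067 N/mm
Working load F = kδ = 16.067·46 = 739.1 N
C = 16.2/3.4 = 4.7647; K_W = (4C−1)/(4C−4)+0.615/C = 1.3283
τ_max = K_W·8FD/(πd³) = 1.3283·775.75 = 1030.4 MPa
τ_max ≤ 1420 MPa → acceptable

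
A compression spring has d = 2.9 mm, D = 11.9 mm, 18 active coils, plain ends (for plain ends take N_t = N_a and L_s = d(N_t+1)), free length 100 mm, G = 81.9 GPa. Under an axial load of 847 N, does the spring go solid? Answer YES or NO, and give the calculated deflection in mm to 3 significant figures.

k = Gd⁴/(8D³N_a) = (81.9×10³)(2.9⁴)/(8·11.9³·18) = 23.871 N/mm
N_t = 18; L_s = 2.9·19 = 55.1 mm; δ_solid = L₀ − L_s = 100 − 55.1 = 44.9 mm
δ = F/k = 847/23.871 = 35.482 mm
δ < δ_solid → spring does not go solid

NO, δ = 35.5 mm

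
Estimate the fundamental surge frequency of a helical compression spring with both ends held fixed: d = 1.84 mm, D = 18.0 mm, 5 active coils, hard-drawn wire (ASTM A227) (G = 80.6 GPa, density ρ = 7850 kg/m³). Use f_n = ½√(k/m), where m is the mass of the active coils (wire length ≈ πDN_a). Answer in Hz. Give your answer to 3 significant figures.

k = Gd⁴/(8D³N_a) = (80.6×10³)(1.84⁴)/(8·18.0³·5) = 3.9603 N/mm = 3960.3 N/m
Wire length L = πDN_a = π·18.0·5 = 282.74 mm
m = ρ·(πd²/4)·L = 7850 × 2.659×10⁻⁶ m² × 0.28274 m = 0.0059018 kg
f_n = ½√(k/m) = 0.5·√(3960.3/0.0059018) = 0.5·√(6.7103e+05) = 409.58 Hz

410 Hz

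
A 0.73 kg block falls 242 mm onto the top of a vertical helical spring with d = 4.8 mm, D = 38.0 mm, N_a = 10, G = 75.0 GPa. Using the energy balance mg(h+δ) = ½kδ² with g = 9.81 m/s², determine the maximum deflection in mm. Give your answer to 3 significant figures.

k = Gd⁴/(8D³N_a) = (75.0×10³)(4.8⁴)/(8·38.0³·10) = 9.0695 N/mm
W = mg = 0.73 × 9.81 = 7.1613 N
½kδ² − Wδ − Wh = 0 → δ = (W + √(W² + 2kWh))/k
δ = (7.1613 + √(51.284 + 31435.7))/9.0695 = (7.1613 + 177.45)/9.0695 = 20.355 mm

20.4 mm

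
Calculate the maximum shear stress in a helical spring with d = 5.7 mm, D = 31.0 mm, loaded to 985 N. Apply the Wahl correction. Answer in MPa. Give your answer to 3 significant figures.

538 MPa

Spring index C = D/d = 31.0/5.7 = 5.4386
K_W = (4C−1)/(4C−4) + 0.615/C = 20.754/17.754 + 0.1131 = 1.2821
τ₀ = 8FD/(πd³) = 8·985·31.0/(π·5.7³) = 244280/581.8 = 419.87 MPa
τ_max = K·τ₀ = 1.2821 × 419.87 = 538.29 MPa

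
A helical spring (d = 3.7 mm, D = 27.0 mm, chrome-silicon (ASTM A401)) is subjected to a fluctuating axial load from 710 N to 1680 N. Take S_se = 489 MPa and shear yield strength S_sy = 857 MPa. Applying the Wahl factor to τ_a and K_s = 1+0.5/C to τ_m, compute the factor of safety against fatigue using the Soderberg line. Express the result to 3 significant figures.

C = D/d = 27.0/3.7 = 7.2973; K_W = (4C−1)/(4C−4)+0.615/C = 1.2034; K_s = 1+0.5/C = 1.0685
F_a = (F_max−F_min)/2 = 485 N; F_m = (F_max+F_min)/2 = 1195 N
τ_a = K_W·8F_aD/(πd³) = 1.2034 × 658.33 = 792.21 MPa
τ_m = K_s·8F_mD/(πd³) = 1.0685 × 1622.1 = 1733.2 MPa
Soderberg: 1/n_f = τ_a/S_se + τ_m/S_sy = 792.21/489 + 1733.2/857 = 1.62007 + 2.02240 = 3.6425
n_f = 1/3.6425 = 0.2745

0.275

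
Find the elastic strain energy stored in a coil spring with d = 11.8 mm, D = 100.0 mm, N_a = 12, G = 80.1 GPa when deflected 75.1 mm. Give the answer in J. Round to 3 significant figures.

k = Gd⁴/(8D³N_a) = (80.1×10³)(11.8⁴)/(8·100.0³·12) = 16.177 N/mm
U = ½kδ² = 0.5 × 16.177 × 75.1² = 45618 N·mm = 45.618 J

45.6 J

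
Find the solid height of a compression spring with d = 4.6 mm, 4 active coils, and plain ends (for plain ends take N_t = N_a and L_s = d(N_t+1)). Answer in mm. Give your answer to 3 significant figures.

plain ends: N_t = N_a = 4
L_s = d·(N_t+1) = 4.6 × 5 = 23 mm

23.0 mm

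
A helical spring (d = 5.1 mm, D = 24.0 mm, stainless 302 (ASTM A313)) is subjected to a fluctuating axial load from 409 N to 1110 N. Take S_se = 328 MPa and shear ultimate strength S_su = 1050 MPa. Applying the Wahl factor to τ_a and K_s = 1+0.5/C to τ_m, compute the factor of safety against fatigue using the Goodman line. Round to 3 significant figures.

0.976

C = D/d = 24.0/5.1 = 4.7059; K_W = (4C−1)/(4C−4)+0.615/C = 1.3331; K_s = 1+0.5/C = 1.1062
F_a = (F_max−F_min)/2 = 350.5 N; F_m = (F_max+F_min)/2 = 759.5 N
τ_a = K_W·8F_aD/(πd³) = 1.3331 × 161.48 = 215.27 MPa
τ_m = K_s·8F_mD/(πd³) = 1.1062 × 349.92 = 387.1 MPa
Goodman: 1/n_f = τ_a/S_se + τ_m/S_su = 215.27/328 + 387.1/1050 = 0.65631 + 0.36867 = 1.025
n_f = 1/1.025 = 0.9756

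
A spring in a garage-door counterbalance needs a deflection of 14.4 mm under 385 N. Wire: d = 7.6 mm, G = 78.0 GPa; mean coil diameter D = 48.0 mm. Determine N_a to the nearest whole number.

11

Required rate k = F/δ = 385/14.4 = 26.736 N/mm
N_a = Gd⁴/(8D³k) = (78.0×10³ × 7.6⁴)/(8 × 48.0³ × 26.736)
    = 2.60225e+08 / 2.36544e+07 = 11 → 11 coils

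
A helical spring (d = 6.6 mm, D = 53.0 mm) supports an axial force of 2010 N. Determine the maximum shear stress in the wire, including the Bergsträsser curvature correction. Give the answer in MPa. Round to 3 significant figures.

Spring index C = D/d = 53.0/6.6 = 8.0303
K_B = (4C+2)/(4C−3) = 34.121/29.121 = 1.1717
τ₀ = 8FD/(πd³) = 8·2010·53.0/(π·6.6³) = 852240/903.2 = 943.58 MPa
τ_max = K·τ₀ = 1.1717 × 943.58 = 1105.6 MPa

1110 MPa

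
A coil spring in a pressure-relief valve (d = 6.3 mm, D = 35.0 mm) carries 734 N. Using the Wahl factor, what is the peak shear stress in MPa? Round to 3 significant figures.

334 MPa

Spring index C = D/d = 35.0/6.3 = 5.5556
K_W = (4C−1)/(4C−4) + 0.615/C = 21.222/18.222 + 0.1107 = 1.2753
τ₀ = 8FD/(πd³) = 8·734·35.0/(π·6.3³) = 205520/785.55 = 261.63 MPa
τ_max = K·τ₀ = 1.2753 × 261.63 = 333.66 MPa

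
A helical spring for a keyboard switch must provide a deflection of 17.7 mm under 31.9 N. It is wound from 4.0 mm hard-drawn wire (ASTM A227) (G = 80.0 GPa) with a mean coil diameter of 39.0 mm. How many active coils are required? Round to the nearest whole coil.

Required rate k = F/δ = 31.9/17.7 = 1.8023 N/mm
N_a = Gd⁴/(8D³k) = (80.0×10³ × 4.0⁴)/(8 × 39.0³ × 1.8023)
    = 2.048e+07 / 855266 = 23.95 → 24 coils

24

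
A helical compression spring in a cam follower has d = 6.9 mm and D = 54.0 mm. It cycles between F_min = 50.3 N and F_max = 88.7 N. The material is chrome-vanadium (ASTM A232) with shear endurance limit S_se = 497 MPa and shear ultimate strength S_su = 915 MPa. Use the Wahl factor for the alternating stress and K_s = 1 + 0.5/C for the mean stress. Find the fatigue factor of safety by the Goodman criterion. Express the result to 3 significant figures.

18.9

C = D/d = 54.0/6.9 = 7.8261; K_W = (4C−1)/(4C−4)+0.615/C = 1.1885; K_s = 1+0.5/C = 1.0639
F_a = (F_max−F_min)/2 = 19.2 N; F_m = (F_max+F_min)/2 = 69.5 N
τ_a = K_W·8F_aD/(πd³) = 1.1885 × 8.0369 = 9.5515 MPa
τ_m = K_s·8F_mD/(πd³) = 1.0639 × 29.092 = 30.951 MPa
Goodman: 1/n_f = τ_a/S_se + τ_m/S_su = 9.5515/497 + 30.951/915 = 0.01922 + 0.03383 = 0.053044
n_f = 1/0.053044 = 18.85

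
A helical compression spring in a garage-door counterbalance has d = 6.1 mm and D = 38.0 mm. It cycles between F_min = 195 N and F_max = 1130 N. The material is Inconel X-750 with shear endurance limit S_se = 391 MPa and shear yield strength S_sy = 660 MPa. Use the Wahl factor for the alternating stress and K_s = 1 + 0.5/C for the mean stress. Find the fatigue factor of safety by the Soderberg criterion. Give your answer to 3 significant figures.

0.913

C = D/d = 38.0/6.1 = 6.2295; K_W = (4C−1)/(4C−4)+0.615/C = 1.2421; K_s = 1+0.5/C = 1.0803
F_a = (F_max−F_min)/2 = 467.5 N; F_m = (F_max+F_min)/2 = 662.5 N
τ_a = K_W·8F_aD/(πd³) = 1.2421 × 199.3 = 247.56 MPa
τ_m = K_s·8F_mD/(πd³) = 1.0803 × 282.44 = 305.11 MPa
Soderberg: 1/n_f = τ_a/S_se + τ_m/S_sy = 247.56/391 + 305.11/660 = 0.63315 + 0.46228 = 1.0954
n_f = 1/1.0954 = 0.9129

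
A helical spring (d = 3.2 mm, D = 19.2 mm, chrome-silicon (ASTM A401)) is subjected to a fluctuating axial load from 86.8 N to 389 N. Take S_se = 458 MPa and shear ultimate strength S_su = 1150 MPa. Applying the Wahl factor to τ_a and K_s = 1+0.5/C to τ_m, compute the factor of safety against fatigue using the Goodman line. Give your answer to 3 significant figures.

C = D/d = 19.2/3.2 = 6.0000; K_W = (4C−1)/(4C−4)+0.615/C = 1.2525; K_s = 1+0.5/C = 1.0833
F_a = (F_max−F_min)/2 = 151.1 N; F_m = (F_max+F_min)/2 = 237.9 N
τ_a = K_W·8F_aD/(πd³) = 1.2525 × 225.45 = 282.38 MPa
τ_m = K_s·8F_mD/(πd³) = 1.0833 × 354.97 = 384.55 MPa
Goodman: 1/n_f = τ_a/S_se + τ_m/S_su = 282.38/458 + 384.55/1150 = 0.61655 + 0.33439 = 0.95094
n_f = 1/0.95094 = 1.052

1.05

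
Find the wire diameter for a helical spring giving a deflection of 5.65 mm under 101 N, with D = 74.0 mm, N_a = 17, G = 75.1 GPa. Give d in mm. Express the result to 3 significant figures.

10.7 mm

Required rate k = F/δ = 101/5.65 = 17.876 N/mm
d = (8D³N_a·k / G)^(1/4) = (8·74.0³·17·17.876 / (75.1×10³))^0.25
  = (13118)^0.25 = 10.7020 mm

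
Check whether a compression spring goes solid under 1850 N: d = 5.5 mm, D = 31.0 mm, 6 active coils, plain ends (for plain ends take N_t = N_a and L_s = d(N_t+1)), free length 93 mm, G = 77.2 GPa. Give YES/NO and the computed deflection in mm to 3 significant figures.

k = Gd⁴/(8D³N_a) = (77.2×10³)(5.5⁴)/(8·31.0³·6) = 49.402 N/mm
N_t = 6; L_s = 5.5·7 = 38.5 mm; δ_solid = L₀ − L_s = 93 − 38.5 = 54.5 mm
δ = F/k = 1850/49.402 = 37.448 mm
δ < δ_solid → spring does not go solid

NO, δ = 37.4 mm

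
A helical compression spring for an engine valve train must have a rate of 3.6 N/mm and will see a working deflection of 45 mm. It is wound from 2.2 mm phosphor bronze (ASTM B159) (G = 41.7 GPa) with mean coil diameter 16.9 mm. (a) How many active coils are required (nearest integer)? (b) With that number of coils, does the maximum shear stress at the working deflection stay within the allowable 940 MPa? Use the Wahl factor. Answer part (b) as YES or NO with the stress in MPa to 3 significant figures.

N_a = Gd⁴/(8D³k) = (41.7×10³)(2.2⁴)/(8·16.9³·3.6) = 7.027 → N_a = 7
Actual rate k = Gd⁴/(8D³·7) = 3.6139 N/mm
Working load F = kδ = 3.6139·45 = 162.63 N
C = 16.9/2.2 = 7.6818; K_W = (4C−1)/(4C−4)+0.615/C = 1.1923
τ_max = K_W·8FD/(πd³) = 1.1923·657.28 = 783.68 MPa
τ_max ≤ 940 MPa → acceptable

(a) 7 coils; (b) YES, τ_max = 784 MPa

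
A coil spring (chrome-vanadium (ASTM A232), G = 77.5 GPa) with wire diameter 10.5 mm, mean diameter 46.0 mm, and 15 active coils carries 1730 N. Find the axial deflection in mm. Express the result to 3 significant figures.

k = Gd⁴/(8D³N_a) = (77.5×10³)(10.5⁴)/(8·46.0³·15) = 80.65 N/mm
δ = F/k = 1730 / 80.65 = 21.451 mm

21.5 mm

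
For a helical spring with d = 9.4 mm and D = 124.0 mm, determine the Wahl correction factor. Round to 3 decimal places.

C = D/d = 124.0/9.4 = 13.1915
K_W = (4C−1)/(4C−4) + 0.615/C = 51.766/48.766 + 0.0466 = 1.1081

1.108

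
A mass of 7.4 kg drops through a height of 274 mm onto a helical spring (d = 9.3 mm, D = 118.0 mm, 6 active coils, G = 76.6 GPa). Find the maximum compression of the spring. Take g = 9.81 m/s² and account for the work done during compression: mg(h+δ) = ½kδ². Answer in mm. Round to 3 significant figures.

k = Gd⁴/(8D³N_a) = (76.6×10³)(9.3⁴)/(8·118.0³·6) = 7.2656 N/mm
W = mg = 7.4 × 9.81 = 72.594 N
½kδ² − Wδ − Wh = 0 → δ = (W + √(W² + 2kWh))/k
δ = (72.594 + √(5269.9 + 289038))/7.2656 = (72.594 + 542.5)/7.2656 = 84.658 mm

84.7 mm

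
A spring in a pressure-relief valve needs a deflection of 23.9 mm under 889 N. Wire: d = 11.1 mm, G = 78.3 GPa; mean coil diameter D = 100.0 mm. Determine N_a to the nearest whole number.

4

Required rate k = F/δ = 889/23.9 = 37.197 N/mm
N_a = Gd⁴/(8D³k) = (78.3×10³ × 11.1⁴)/(8 × 100.0³ × 37.197)
    = 1.18865e+09 / 2.97573e+08 = 3.994 → 4 coils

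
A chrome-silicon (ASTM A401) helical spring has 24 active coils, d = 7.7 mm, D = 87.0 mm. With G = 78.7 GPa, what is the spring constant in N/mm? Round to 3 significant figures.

k = Gd⁴/(8D³N_a) = (78.7×10³ × 7.7⁴) / (8 × 87.0³ × 24)
  = 2.76654e+08 / 1.26433e+08 = 2.1882 N/mm

2.19 N/mm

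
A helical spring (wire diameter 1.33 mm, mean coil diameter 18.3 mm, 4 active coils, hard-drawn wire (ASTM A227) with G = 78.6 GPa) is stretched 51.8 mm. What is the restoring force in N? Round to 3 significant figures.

k = Gd⁴/(8D³N_a) = (78.6×10³)(1.33⁴)/(8·18.3³·4) = 1.2541 N/mm
F = k·δ = 1.2541 × 51.8 = 64.961 N

65.0 N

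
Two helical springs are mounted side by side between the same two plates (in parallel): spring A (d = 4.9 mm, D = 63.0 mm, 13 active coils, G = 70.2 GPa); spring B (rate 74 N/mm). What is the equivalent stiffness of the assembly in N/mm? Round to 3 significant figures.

75.6 N/mm

k_A = Gd⁴/(8D³N_a) = (70.2×10³)(4.9⁴)/(8·63.0³·13) = 1.5562 N/mm
Parallel: k_eq = 1.5562 + 74 = 75.556 N/mm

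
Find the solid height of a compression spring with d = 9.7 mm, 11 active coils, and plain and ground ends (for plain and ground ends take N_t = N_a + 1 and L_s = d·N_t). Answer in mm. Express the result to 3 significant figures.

plain and ground ends: N_t = N_a + 1 = 11 + 1 = 12
L_s = d·N_t = 9.7 × 12 = 116.4 mm

116 mm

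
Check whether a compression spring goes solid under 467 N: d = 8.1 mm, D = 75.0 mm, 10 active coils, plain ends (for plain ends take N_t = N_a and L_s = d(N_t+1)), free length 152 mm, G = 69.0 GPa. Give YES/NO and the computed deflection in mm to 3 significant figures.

k = Gd⁴/(8D³N_a) = (69.0×10³)(8.1⁴)/(8·75.0³·10) = 8.8007 N/mm
N_t = 10; L_s = 8.1·11 = 89.1 mm; δ_solid = L₀ − L_s = 152 − 89.1 = 62.9 mm
δ = F/k = 467/8.8007 = 53.064 mm
δ < δ_solid → spring does not go solid

NO, δ = 53.1 mm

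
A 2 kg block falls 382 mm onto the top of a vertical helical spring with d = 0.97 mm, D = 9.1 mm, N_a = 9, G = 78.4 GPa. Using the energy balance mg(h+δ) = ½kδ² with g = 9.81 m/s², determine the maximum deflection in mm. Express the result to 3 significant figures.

k = Gd⁴/(8D³N_a) = (78.4×10³)(0.97⁴)/(8·9.1³·9) = 1.2792 N/mm
W = mg = 2 × 9.81 = 19.62 N
½kδ² − Wδ − Wh = 0 → δ = (W + √(W² + 2kWh))/k
δ = (19.62 + √(384.94 + 19175.1))/1.2792 = (19.62 + 139.86)/1.2792 = 124.67 mm

125 mm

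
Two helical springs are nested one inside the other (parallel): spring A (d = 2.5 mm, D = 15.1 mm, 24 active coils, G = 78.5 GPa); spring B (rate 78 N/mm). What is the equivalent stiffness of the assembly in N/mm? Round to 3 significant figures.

k_A = Gd⁴/(8D³N_a) = (78.5×10³)(2.5⁴)/(8·15.1³·24) = 4.6387 N/mm
Parallel: k_eq = 4.6387 + 78 = 82.639 N/mm

82.6 N/mm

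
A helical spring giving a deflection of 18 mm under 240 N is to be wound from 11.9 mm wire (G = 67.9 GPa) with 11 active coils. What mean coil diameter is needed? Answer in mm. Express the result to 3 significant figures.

Required rate k = F/δ = 240/18 = 13.333 N/mm
D = (Gd⁴/(8N_a·k))^(1/3) = (67.9×10³·11.9⁴/(8·11·13.333))^(1/3)
  = (1.16048e+06)^(1/3) = 105.0861 mm

105 mm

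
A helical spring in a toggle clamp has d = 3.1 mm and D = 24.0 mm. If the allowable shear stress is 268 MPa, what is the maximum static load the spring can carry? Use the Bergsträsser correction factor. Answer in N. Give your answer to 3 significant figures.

C = D/d = 24.0/3.1 = 7.7419
K_B = (4C+2)/(4C−3) = 32.968/27.968 = 1.1788
τ_max = K·8FD/(πd³) → F_max = τ_allow·πd³/(8DK)
F_max = 268·π·3.1³/(8·24.0·1.1788) = 25082/226.33 = 110.82 N

111 N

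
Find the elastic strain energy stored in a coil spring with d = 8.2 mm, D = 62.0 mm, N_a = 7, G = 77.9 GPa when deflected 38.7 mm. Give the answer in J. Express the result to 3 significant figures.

19.8 J

k = Gd⁴/(8D³N_a) = (77.9×10³)(8.2⁴)/(8·62.0³·7) = 26.389 N/mm
U = ½kδ² = 0.5 × 26.389 × 38.7² = 19762 N·mm = 19.762 J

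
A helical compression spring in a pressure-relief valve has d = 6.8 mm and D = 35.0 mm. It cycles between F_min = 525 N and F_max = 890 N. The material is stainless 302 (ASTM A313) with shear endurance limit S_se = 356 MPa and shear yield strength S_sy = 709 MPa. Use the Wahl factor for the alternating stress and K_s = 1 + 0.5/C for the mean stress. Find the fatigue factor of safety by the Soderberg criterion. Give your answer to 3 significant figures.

C = D/d = 35.0/6.8 = 5.1471; K_W = (4C−1)/(4C−4)+0.615/C = 1.3003; K_s = 1+0.5/C = 1.0971
F_a = (F_max−F_min)/2 = 182.5 N; F_m = (F_max+F_min)/2 = 707.5 N
τ_a = K_W·8F_aD/(πd³) = 1.3003 × 51.73 = 67.267 MPa
τ_m = K_s·8F_mD/(πd³) = 1.0971 × 200.54 = 220.02 MPa
Soderberg: 1/n_f = τ_a/S_se + τ_m/S_sy = 67.267/356 + 220.02/709 = 0.18895 + 0.31033 = 0.49928
n_f = 1/0.49928 = 2.003

2.00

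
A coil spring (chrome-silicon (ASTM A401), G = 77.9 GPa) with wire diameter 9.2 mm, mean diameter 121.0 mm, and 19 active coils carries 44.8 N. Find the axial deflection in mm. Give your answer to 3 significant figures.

k = Gd⁴/(8D³N_a) = (77.9×10³)(9.2⁴)/(8·121.0³·19) = 2.0725 N/mm
δ = F/k = 44.8 / 2.0725 = 21.617 mm

21.6 mm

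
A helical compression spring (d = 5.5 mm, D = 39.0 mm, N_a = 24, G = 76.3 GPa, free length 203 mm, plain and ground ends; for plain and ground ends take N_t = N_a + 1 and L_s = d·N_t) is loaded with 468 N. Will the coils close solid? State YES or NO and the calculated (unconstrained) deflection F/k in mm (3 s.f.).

k = Gd⁴/(8D³N_a) = (76.3×10³)(5.5⁴)/(8·39.0³·24) = 6.1303 N/mm
N_t = 25; L_s = 5.5·25 = 137.5 mm; δ_solid = L₀ − L_s = 203 − 137.5 = 65.5 mm
δ = F/k = 468/6.1303 = 76.342 mm
δ ≥ δ_solid → spring goes solid

YES, δ = 76.3 mm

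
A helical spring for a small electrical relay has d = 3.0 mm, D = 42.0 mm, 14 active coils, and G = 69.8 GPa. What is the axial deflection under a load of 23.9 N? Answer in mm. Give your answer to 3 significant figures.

k = Gd⁴/(8D³N_a) = (69.8×10³)(3.0⁴)/(8·42.0³·14) = 0.68136 N/mm
δ = F/k = 23.9 / 0.68136 = 35.077 mm

35.1 mm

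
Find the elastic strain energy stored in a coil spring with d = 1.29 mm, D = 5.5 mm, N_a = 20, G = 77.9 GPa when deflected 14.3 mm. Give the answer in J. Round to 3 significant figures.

0.829 J

k = Gd⁴/(8D³N_a) = (77.9×10³)(1.29⁴)/(8·5.5³·20) = 8.1038 N/mm
U = ½kδ² = 0.5 × 8.1038 × 14.3² = 828.57 N·mm = 0.82857 J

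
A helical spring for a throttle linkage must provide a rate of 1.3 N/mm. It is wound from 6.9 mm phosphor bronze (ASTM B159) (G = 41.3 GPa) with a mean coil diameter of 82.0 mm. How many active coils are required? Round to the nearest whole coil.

16

N_a = Gd⁴/(8D³k) = (41.3×10³ × 6.9⁴)/(8 × 82.0³ × 1.3)
    = 9.36152e+07 / 5.73423e+06 = 16.33 → 16 coils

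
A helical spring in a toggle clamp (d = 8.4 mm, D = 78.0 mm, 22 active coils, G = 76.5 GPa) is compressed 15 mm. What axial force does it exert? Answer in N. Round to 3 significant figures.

68.4 N

k = Gd⁴/(8D³N_a) = (76.5×10³)(8.4⁴)/(8·78.0³·22) = 4.5602 N/mm
F = k·δ = 4.5602 × 15 = 68.403 N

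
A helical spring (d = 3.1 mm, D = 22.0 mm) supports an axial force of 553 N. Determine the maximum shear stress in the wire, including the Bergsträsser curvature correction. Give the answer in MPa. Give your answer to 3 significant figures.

1240 MPa

Spring index C = D/d = 22.0/3.1 = 7.0968
K_B = (4C+2)/(4C−3) = 30.387/25.387 = 1.1970
τ₀ = 8FD/(πd³) = 8·553·22.0/(π·3.1³) = 97328/93.591 = 1039.9 MPa
τ_max = K·τ₀ = 1.1970 × 1039.9 = 1244.7 MPa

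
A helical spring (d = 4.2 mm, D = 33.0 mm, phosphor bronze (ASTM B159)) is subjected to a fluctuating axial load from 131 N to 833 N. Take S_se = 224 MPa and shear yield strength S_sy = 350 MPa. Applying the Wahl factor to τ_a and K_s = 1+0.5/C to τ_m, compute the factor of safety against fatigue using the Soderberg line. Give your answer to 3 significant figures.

C = D/d = 33.0/4.2 = 7.8571; K_W = (4C−1)/(4C−4)+0.615/C = 1.1876; K_s = 1+0.5/C = 1.0636
F_a = (F_max−F_min)/2 = 351 N; F_m = (F_max+F_min)/2 = 482 N
τ_a = K_W·8F_aD/(πd³) = 1.1876 × 398.12 = 472.83 MPa
τ_m = K_s·8F_mD/(πd³) = 1.0636 × 546.71 = 581.5 MPa
Soderberg: 1/n_f = τ_a/S_se + τ_m/S_sy = 472.83/224 + 581.5/350 = 2.11083 + 1.66142 = 3.7722
n_f = 1/3.7722 = 0.2651

0.265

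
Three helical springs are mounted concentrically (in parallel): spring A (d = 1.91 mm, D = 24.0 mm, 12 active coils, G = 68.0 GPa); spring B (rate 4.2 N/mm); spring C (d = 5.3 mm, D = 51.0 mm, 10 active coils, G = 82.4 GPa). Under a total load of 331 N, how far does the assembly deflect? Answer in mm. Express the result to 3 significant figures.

k_A = Gd⁴/(8D³N_a) = (68.0×10³)(1.91⁴)/(8·24.0³·12) = 0.68193 N/mm
k_C = Gd⁴/(8D³N_a) = (82.4×10³)(5.3⁴)/(8·51.0³·10) = 6.1268 N/mm
Parallel: k_eq = 0.68193 + 4.2 + 6.1268 = 11.009 N/mm
δ = F/k_eq = 331/11.009 = 30.067 mm

30.1 mm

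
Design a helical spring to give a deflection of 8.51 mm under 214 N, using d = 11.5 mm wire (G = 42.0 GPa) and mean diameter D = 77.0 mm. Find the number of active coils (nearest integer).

8

Required rate k = F/δ = 214/8.51 = 25.147 N/mm
N_a = Gd⁴/(8D³k) = (42.0×10³ × 11.5⁴)/(8 × 77.0³ × 25.147)
    = 7.34583e+08 / 9.18431e+07 = 7.998 → 8 coils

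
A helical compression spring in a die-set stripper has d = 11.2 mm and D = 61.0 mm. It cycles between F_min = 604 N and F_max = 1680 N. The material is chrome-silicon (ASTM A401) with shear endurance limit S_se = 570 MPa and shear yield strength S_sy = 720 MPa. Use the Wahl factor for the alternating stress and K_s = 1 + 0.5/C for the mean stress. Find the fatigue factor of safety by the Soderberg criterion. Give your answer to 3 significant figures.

C = D/d = 61.0/11.2 = 5.4464; K_W = (4C−1)/(4C−4)+0.615/C = 1.2816; K_s = 1+0.5/C = 1.0918
F_a = (F_max−F_min)/2 = 538 N; F_m = (F_max+F_min)/2 = 1142 N
τ_a = K_W·8F_aD/(πd³) = 1.2816 × 59.484 = 76.234 MPa
τ_m = K_s·8F_mD/(πd³) = 1.0918 × 126.26 = 137.86 MPa
Soderberg: 1/n_f = τ_a/S_se + τ_m/S_sy = 76.234/570 + 137.86/720 = 0.13374 + 0.19147 = 0.32521
n_f = 1/0.32521 = 3.075

3.07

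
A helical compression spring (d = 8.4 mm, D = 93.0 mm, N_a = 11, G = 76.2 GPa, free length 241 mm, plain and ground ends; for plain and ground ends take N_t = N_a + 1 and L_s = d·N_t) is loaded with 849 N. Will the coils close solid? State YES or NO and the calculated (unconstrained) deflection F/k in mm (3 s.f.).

YES, δ = 158 mm

k = Gd⁴/(8D³N_a) = (76.2×10³)(8.4⁴)/(8·93.0³·11) = 5.3597 N/mm
N_t = 12; L_s = 8.4·12 = 100.8 mm; δ_solid = L₀ − L_s = 241 − 100.8 = 140.2 mm
δ = F/k = 849/5.3597 = 158.4 mm
δ ≥ δ_solid → spring goes solid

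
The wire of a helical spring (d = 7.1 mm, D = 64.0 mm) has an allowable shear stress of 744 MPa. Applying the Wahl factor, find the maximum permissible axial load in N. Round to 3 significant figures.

C = D/d = 64.0/7.1 = 9.0141
K_W = (4C−1)/(4C−4) + 0.615/C = 35.056/32.056 + 0.0682 = 1.1618
τ_max = K·8FD/(πd³) → F_max = τ_allow·πd³/(8DK)
F_max = 744·π·7.1³/(8·64.0·1.1618) = 8.3656e+05/594.85 = 1406.3 N

1410 N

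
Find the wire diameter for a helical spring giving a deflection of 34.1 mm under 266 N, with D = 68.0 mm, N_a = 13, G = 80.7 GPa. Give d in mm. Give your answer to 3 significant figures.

7.50 mm

Required rate k = F/δ = 266/34.1 = 7.8006 N/mm
d = (8D³N_a·k / G)^(1/4) = (8·68.0³·13·7.8006 / (80.7×10³))^0.25
  = (3160.9)^0.25 = 7.4981 mm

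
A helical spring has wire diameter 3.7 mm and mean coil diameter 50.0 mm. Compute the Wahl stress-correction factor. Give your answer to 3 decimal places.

1.105

C = D/d = 50.0/3.7 = 13.5135
K_W = (4C−1)/(4C−4) + 0.615/C = 53.054/50.054 + 0.0455 = 1.1054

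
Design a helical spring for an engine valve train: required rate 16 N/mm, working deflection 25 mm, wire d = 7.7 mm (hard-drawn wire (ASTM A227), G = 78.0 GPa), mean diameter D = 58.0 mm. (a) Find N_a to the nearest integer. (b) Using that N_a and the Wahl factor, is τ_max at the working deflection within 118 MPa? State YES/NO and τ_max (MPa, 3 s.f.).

N_a = Gd⁴/(8D³k) = (78.0×10³)(7.7⁴)/(8·58.0³·16) = 10.98 → N_a = 11
Actual rate k = Gd⁴/(8D³·11) = 15.969 N/mm
Working load F = kδ = 15.969·25 = 399.24 N
C = 58.0/7.7 = 7.5325; K_W = (4C−1)/(4C−4)+0.615/C = 1.1965
τ_max = K_W·8FD/(πd³) = 1.1965·129.16 = 154.53 MPa
τ_max > 118 MPa → exceeds allowable

(a) 11 coils; (b) NO, τ_max = 155 MPa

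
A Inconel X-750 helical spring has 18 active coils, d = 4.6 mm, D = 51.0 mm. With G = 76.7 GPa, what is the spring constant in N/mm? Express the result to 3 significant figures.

k = Gd⁴/(8D³N_a) = (76.7×10³ × 4.6⁴) / (8 × 51.0³ × 18)
  = 3.43421e+07 / 1.91017e+07 = 1.7979 N/mm

1.80 N/mm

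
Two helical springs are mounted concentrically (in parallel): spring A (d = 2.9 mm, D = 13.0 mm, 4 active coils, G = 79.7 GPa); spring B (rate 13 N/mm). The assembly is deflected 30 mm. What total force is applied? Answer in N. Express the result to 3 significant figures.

2800 N

k_A = Gd⁴/(8D³N_a) = (79.7×10³)(2.9⁴)/(8·13.0³·4) = 80.181 N/mm
Parallel: k_eq = 80.181 + 13 = 93.181 N/mm
F = k_eq·δ = 93.181·30 = 2795.4 N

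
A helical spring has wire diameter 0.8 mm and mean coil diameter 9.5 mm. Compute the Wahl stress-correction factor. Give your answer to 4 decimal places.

1.1208

C = D/d = 9.5/0.8 = 11.8750
K_W = (4C−1)/(4C−4) + 0.615/C = 46.500/43.500 + 0.0518 = 1.1208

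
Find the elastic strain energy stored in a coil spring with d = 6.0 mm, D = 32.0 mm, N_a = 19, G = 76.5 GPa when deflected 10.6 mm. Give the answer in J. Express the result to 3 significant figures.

k = Gd⁴/(8D³N_a) = (76.5×10³)(6.0⁴)/(8·32.0³·19) = 19.905 N/mm
U = ½kδ² = 0.5 × 19.905 × 10.6² = 1118.3 N·mm = 1.1183 J

1.12 J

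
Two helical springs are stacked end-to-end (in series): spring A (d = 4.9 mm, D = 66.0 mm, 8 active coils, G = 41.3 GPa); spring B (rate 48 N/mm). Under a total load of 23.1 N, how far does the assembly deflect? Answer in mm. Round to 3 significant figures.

k_A = Gd⁴/(8D³N_a) = (41.3×10³)(4.9⁴)/(8·66.0³·8) = 1.294 N/mm
Series: 1/k_eq = 1/1.294 + 1/48 = 0.79365; k_eq = 1.26 N/mm
δ = F/k_eq = 23.1/1.26 = 18.333 mm

18.3 mm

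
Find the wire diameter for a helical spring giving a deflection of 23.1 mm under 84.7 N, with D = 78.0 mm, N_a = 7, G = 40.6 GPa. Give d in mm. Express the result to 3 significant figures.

Required rate k = F/δ = 84.7/23.1 = 3.6667 N/mm
d = (8D³N_a·k / G)^(1/4) = (8·78.0³·7·3.6667 / (40.6×10³))^0.25
  = (2400)^0.25 = 6.9993 mm

7.00 mm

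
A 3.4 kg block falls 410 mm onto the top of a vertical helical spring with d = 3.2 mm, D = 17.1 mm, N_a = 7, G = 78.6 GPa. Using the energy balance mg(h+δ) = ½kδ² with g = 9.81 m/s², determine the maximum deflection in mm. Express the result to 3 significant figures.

k = Gd⁴/(8D³N_a) = (78.6×10³)(3.2⁴)/(8·17.1³·7) = 29.434 N/mm
W = mg = 3.4 × 9.81 = 33.354 N
½kδ² − Wδ − Wh = 0 → δ = (W + √(W² + 2kWh))/k
δ = (33.354 + √(1112.5 + 805022))/29.434 = (33.354 + 897.85)/29.434 = 31.637 mm

31.6 mm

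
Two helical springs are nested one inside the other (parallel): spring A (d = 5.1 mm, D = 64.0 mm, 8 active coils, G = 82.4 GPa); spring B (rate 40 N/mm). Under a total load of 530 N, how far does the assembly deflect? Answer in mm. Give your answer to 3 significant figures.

12.2 mm

k_A = Gd⁴/(8D³N_a) = (82.4×10³)(5.1⁴)/(8·64.0³·8) = 3.3227 N/mm
Parallel: k_eq = 3.3227 + 40 = 43.323 N/mm
δ = F/k_eq = 530/43.323 = 12.234 mm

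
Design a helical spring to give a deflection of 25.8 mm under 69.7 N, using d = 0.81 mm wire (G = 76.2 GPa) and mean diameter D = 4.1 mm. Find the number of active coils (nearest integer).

Required rate k = F/δ = 69.7/25.8 = 2.7016 N/mm
N_a = Gd⁴/(8D³k) = (76.2×10³ × 0.81⁴)/(8 × 4.1³ × 2.7016)
    = 32801.6 / 1489.55 = 22.02 → 22 coils

22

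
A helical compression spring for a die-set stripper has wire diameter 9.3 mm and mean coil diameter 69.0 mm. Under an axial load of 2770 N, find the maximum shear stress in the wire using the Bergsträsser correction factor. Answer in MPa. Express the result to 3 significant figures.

718 MPa

Spring index C = D/d = 69.0/9.3 = 7.4194
K_B = (4C+2)/(4C−3) = 31.677/26.677 = 1.1874
τ₀ = 8FD/(πd³) = 8·2770·69.0/(π·9.3³) = 1.52904e+06/2527 = 605.09 MPa
τ_max = K·τ₀ = 1.1874 × 605.09 = 718.5 MPa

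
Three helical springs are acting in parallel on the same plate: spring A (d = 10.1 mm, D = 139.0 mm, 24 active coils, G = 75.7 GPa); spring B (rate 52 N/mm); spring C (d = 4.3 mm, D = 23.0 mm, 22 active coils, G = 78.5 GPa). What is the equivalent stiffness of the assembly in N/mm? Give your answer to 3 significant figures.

k_A = Gd⁴/(8D³N_a) = (75.7×10³)(10.1⁴)/(8·139.0³·24) = 1.5277 N/mm
k_C = Gd⁴/(8D³N_a) = (78.5×10³)(4.3⁴)/(8·23.0³·22) = 12.533 N/mm
Parallel: k_eq = 1.5277 + 52 + 12.533 = 66.06 N/mm

66.1 N/mm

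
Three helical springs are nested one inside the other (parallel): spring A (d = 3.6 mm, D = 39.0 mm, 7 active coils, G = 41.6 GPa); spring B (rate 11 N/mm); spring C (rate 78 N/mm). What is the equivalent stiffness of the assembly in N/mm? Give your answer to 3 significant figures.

91.1 N/mm

k_A = Gd⁴/(8D³N_a) = (41.6×10³)(3.6⁴)/(8·39.0³·7) = 2.1034 N/mm
Parallel: k_eq = 2.1034 + 11 + 78 = 91.103 N/mm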